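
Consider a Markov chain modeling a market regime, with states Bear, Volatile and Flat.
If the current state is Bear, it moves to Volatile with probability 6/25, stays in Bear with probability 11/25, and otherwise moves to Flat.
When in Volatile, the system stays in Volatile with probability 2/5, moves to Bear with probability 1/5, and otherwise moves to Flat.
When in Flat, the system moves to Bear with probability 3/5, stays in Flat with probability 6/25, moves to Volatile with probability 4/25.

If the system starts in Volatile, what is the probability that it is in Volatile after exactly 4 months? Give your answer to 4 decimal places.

0.2560

Propagate the distribution vector 4 months from Volatile.
After 0 months: (0.0000, 1.0000, 0.0000)
After 1 month: (0.2000, 0.4000, 0.4000)
After 2 months: (0.4080, 0.2720, 0.3200)
After 3 months: (0.4259, 0.2579, 0.3162)
After 4 months: (0.4287, 0.2560, 0.3153)
P(in Volatile after 4 months) = 0.2560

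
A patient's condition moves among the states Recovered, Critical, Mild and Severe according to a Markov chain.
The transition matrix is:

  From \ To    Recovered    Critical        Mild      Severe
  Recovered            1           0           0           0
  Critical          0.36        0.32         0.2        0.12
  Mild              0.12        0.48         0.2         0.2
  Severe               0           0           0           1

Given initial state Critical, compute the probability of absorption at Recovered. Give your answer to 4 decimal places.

Let h(s) be the probability of absorption at Recovered starting from transient state s. Then h(Recovered) = 1 and h(Severe) = 0. By first-step analysis:
h(Critical) = 0.36·1 + 0.32·h(Critical) + 0.2·h(Mild) + 0.12·0
h(Mild) = 0.12·1 + 0.48·h(Critical) + 0.2·h(Mild) + 0.2·0
Solving: h(Critical) = 0.6964, h(Mild) = 0.5679.
Starting from Critical, the probability is 0.6964.

0.6964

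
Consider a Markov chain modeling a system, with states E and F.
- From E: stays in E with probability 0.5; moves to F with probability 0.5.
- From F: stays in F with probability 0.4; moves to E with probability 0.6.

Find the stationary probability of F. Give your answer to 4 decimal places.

Let the stationary distribution be π with π = πP and π_1 + π_2 = 1.
π_1 = 0.5·π_1 + 0.6·π_2
Solving with the normalization constraint gives π = (0.5455, 0.4545).
So the stationary probability of F is 0.4545.

0.4545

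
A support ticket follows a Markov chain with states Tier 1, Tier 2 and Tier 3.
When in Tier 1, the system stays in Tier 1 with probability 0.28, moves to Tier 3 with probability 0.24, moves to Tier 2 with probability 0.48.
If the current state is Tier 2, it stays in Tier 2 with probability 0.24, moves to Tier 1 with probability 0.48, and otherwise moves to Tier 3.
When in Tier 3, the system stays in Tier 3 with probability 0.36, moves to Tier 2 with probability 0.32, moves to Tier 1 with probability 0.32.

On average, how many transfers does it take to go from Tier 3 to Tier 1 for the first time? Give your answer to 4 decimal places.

Let t(s) be the expected number of transfers to first reach Tier 1 from state s, with t(Tier 1) = 0. Conditioning on the first transfer:
t(Tier 2) = 1 + 0.24·t(Tier 2) + 0.28·t(Tier 3)
t(Tier 3) = 1 + 0.32·t(Tier 2) + 0.36·t(Tier 3)
Solving: t(Tier 2) = 2.3185, t(Tier 3) = 2.7218.
Expected transfers from Tier 3 to Tier 1: 2.7218.

2.7218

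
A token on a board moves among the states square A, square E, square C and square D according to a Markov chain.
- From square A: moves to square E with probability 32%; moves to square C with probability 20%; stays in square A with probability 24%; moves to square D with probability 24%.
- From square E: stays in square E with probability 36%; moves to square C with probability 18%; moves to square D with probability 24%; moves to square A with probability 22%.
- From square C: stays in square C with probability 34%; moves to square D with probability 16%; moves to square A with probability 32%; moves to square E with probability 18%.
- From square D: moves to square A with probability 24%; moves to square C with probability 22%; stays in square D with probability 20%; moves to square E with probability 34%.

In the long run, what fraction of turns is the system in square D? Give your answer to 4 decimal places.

Let the stationary distribution be π with π = πP and π_1 + π_2 + π_3 + π_4 = 1.
π_1 = 0.24·π_1 + 0.22·π_2 + 0.32·π_3 + 0.24·π_4
π_2 = 0.32·π_1 + 0.36·π_2 + 0.18·π_3 + 0.34·π_4
π_3 = 0.2·π_1 + 0.18·π_2 + 0.34·π_3 + 0.22·π_4
Solving with the normalization constraint gives π = (0.2524, 0.3042, 0.2304, 0.2130).
So the stationary probability of square D is 0.2130.

0.2130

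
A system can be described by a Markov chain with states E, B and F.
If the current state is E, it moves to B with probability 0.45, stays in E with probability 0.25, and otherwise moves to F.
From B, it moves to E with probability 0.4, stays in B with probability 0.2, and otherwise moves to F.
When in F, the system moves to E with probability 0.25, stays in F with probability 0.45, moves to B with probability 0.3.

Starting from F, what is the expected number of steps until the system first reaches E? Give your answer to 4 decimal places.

Let t(s) be the expected number of steps to first reach E from state s, with t(E) = 0. Conditioning on the first step:
t(B) = 1 + 0.2·t(B) + 0.4·t(F)
t(F) = 1 + 0.3·t(B) + 0.45·t(F)
Solving: t(B) = 2.9688, t(F) = 3.4375.
Expected steps from F to E: 3.4375.

3.4375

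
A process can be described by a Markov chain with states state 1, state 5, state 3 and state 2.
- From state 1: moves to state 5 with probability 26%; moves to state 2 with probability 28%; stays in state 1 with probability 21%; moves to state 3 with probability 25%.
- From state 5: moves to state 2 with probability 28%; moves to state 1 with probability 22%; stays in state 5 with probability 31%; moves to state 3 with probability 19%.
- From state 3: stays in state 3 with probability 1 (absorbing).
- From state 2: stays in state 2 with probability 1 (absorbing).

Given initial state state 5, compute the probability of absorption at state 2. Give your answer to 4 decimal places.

Let h(s) be the probability of absorption at state 2 starting from transient state s. Then h(state 2) = 1 and h(state 3) = 0. By first-step analysis:
h(state 1) = 0.21·h(state 1) + 0.26·h(state 5) + 0.25·0 + 0.28·1
h(state 5) = 0.22·h(state 1) + 0.31·h(state 5) + 0.19·0 + 0.28·1
Solving: h(state 1) = 0.5452, h(state 5) = 0.5796.
Starting from state 5, the probability is 0.5796.

0.5796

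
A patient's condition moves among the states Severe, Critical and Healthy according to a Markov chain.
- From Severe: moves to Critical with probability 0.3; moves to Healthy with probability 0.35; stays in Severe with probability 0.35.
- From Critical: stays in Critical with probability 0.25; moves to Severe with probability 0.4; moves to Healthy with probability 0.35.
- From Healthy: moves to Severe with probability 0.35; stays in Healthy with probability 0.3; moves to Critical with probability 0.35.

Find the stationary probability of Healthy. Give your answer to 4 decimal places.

0.3333

Let the stationary distribution be π with π = πP and π_1 + π_2 + π_3 = 1.
π_1 = 0.35·π_1 + 0.4·π_2 + 0.35·π_3
π_2 = 0.3·π_1 + 0.25·π_2 + 0.35·π_3
Solving with the normalization constraint gives π = (0.3651, 0.3016, 0.3333).
So the stationary probability of Healthy is 0.3333.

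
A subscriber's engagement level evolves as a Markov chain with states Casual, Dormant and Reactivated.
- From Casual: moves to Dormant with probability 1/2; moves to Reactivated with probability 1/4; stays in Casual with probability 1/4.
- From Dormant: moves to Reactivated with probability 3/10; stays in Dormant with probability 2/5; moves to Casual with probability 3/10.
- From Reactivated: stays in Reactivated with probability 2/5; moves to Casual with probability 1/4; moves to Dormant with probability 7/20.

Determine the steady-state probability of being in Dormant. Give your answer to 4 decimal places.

0.4111

Let the stationary distribution be π with π = πP and π_1 + π_2 + π_3 = 1.
π_1 = 0.25·π_1 + 0.3·π_2 + 0.25·π_3
π_2 = 0.5·π_1 + 0.4·π_2 + 0.35·π_3
Solving with the normalization constraint gives π = (0.2706, 0.4111, 0.3183).
So the stationary probability of Dormant is 0.4111.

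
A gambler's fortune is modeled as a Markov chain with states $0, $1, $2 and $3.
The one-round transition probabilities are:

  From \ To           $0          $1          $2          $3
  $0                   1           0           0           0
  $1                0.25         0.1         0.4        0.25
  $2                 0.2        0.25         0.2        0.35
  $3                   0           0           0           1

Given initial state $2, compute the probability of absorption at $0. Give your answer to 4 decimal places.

0.3911

Let h(s) be the probability of absorption at $0 starting from transient state s. Then h($0) = 1 and h($3) = 0. By first-step analysis:
h($1) = 0.25·1 + 0.1·h($1) + 0.4·h($2) + 0.25·0
h($2) = 0.2·1 + 0.25·h($1) + 0.2·h($2) + 0.35·0
Solving: h($1) = 0.4516, h($2) = 0.3911.
Starting from $2, the probability is 0.3911.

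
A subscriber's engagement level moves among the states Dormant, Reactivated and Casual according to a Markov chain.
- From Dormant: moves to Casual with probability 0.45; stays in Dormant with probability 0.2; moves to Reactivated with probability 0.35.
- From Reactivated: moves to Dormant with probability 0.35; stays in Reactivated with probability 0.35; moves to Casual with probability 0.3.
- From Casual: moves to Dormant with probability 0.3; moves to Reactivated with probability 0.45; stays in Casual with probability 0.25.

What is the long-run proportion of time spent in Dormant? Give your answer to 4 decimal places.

0.2901

Let the stationary distribution be π with π = πP and π_1 + π_2 + π_3 = 1.
π_1 = 0.2·π_1 + 0.35·π_2 + 0.3·π_3
π_2 = 0.35·π_1 + 0.35·π_2 + 0.45·π_3
Solving with the normalization constraint gives π = (0.2901, 0.3827, 0.3272).
So the stationary probability of Dormant is 0.2901.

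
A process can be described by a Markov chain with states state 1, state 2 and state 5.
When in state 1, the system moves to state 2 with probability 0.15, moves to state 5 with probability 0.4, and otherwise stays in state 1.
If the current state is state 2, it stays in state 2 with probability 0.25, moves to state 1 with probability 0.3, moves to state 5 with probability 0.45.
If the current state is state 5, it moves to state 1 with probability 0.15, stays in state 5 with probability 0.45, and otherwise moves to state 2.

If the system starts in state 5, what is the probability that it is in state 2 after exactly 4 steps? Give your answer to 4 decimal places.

Propagate the distribution vector 4 steps from state 5.
After 0 steps: (0.0000, 0.0000, 1.0000)
After 1 step: (0.1500, 0.4000, 0.4500)
After 2 steps: (0.2550, 0.3025, 0.4425)
After 3 steps: (0.2719, 0.2909, 0.4373)
After 4 steps: (0.2752, 0.2884, 0.4364)
P(in state 2 after 4 steps) = 0.2884

0.2884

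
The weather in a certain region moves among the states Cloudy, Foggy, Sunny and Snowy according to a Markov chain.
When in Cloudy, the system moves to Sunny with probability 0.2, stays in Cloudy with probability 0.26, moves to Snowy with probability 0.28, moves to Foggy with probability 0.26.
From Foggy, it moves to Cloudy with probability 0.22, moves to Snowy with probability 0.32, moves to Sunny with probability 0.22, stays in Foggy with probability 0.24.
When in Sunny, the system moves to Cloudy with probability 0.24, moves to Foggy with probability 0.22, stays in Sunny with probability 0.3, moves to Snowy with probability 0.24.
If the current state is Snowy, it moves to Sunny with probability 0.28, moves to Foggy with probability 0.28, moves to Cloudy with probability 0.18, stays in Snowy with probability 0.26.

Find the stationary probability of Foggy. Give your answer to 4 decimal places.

0.2504

Let the stationary distribution be π with π = πP and π_1 + π_2 + π_3 + π_4 = 1.
π_1 = 0.26·π_1 + 0.22·π_2 + 0.24·π_3 + 0.18·π_4
π_2 = 0.26·π_1 + 0.24·π_2 + 0.22·π_3 + 0.28·π_4
π_3 = 0.2·π_1 + 0.22·π_2 + 0.3·π_3 + 0.28·π_4
Solving with the normalization constraint gives π = (0.2230, 0.2504, 0.2522, 0.2744).
So the stationary probability of Foggy is 0.2504.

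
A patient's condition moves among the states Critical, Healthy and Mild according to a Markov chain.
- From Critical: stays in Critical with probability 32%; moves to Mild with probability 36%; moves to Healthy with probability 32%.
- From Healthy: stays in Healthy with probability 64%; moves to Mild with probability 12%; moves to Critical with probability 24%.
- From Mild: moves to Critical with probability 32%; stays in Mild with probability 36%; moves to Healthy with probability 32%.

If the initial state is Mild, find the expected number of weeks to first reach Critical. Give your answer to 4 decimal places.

Let t(s) be the expected number of weeks to first reach Critical from state s, with t(Critical) = 0. Conditioning on the first week:
t(Healthy) = 1 + 0.64·t(Healthy) + 0.12·t(Mild)
t(Mild) = 1 + 0.32·t(Healthy) + 0.36·t(Mild)
Solving: t(Healthy) = 3.9583, t(Mild) = 3.5417.
Expected weeks from Mild to Critical: 3.5417.

3.5417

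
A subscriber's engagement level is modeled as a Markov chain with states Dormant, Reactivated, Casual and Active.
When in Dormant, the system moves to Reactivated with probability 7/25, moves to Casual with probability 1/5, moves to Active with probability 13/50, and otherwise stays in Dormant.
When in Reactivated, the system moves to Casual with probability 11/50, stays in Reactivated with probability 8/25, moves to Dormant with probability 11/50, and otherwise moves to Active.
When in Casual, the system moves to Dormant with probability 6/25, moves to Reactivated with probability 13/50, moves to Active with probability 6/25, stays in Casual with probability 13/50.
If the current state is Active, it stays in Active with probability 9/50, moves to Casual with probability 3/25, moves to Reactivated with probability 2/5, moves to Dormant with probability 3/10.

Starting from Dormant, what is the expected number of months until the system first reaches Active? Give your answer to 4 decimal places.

Let t(s) be the expected number of months to first reach Active from state s, with t(Active) = 0. Conditioning on the first month:
t(Dormant) = 1 + 0.26·t(Dormant) + 0.28·t(Reactivated) + 0.2·t(Casual)
t(Reactivated) = 1 + 0.22·t(Dormant) + 0.32·t(Reactivated) + 0.22·t(Casual)
t(Casual) = 1 + 0.24·t(Dormant) + 0.26·t(Reactivated) + 0.26·t(Casual)
Solving: t(Dormant) = 4.0019, t(Reactivated) = 4.0870, t(Casual) = 4.0853.
Expected months from Dormant to Active: 4.0019.

4.0019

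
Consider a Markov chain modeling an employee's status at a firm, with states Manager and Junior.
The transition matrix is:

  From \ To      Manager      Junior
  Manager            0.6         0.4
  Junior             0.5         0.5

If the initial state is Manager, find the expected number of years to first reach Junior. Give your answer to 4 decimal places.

Let t(s) be the expected number of years to first reach Junior from state s, with t(Junior) = 0. Conditioning on the first year:
t(Manager) = 1 + 0.6·t(Manager)
Solving: t(Manager) = 2.5000.
Expected years from Manager to Junior: 2.5000.

2.5000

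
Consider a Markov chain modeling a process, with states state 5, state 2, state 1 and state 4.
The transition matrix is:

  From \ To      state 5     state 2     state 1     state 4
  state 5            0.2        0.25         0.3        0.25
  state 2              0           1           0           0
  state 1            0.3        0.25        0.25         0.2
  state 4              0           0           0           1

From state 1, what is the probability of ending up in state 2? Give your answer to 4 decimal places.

0.5392

Let h(s) be the probability of absorption at state 2 starting from transient state s. Then h(state 2) = 1 and h(state 4) = 0. By first-step analysis:
h(state 5) = 0.2·h(state 5) + 0.25·1 + 0.3·h(state 1) + 0.25·0
h(state 1) = 0.3·h(state 5) + 0.25·1 + 0.25·h(state 1) + 0.2·0
Solving: h(state 5) = 0.5147, h(state 1) = 0.5392.
Starting from state 1, the probability is 0.5392.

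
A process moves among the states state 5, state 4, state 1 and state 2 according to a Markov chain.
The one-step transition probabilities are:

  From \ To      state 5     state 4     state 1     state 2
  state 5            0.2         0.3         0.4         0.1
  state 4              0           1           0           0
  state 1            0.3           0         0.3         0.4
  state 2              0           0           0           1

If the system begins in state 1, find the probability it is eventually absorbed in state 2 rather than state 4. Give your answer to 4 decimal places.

0.7955

Let h(s) be the probability of absorption at state 2 starting from transient state s. Then h(state 2) = 1 and h(state 4) = 0. By first-step analysis:
h(state 5) = 0.2·h(state 5) + 0.3·0 + 0.4·h(state 1) + 0.1·1
h(state 1) = 0.3·h(state 5) + 0.3·h(state 1) + 0.4·1
Solving: h(state 5) = 0.5227, h(state 1) = 0.7955.
Starting from state 1, the probability is 0.7955.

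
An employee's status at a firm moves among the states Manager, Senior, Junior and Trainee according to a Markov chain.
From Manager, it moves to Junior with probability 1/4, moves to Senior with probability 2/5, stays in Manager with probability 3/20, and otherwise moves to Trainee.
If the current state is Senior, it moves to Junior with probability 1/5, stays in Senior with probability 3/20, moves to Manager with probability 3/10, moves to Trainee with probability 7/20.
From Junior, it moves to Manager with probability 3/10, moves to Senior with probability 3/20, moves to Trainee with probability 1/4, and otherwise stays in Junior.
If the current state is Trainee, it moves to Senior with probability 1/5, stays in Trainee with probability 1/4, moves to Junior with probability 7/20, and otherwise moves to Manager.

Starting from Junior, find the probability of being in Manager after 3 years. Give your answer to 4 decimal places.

Propagate the distribution vector 3 years from Junior.
After 0 years: (0.0000, 0.0000, 1.0000, 0.0000)
After 1 year: (0.3000, 0.1500, 0.3000, 0.2500)
After 2 years: (0.2300, 0.2375, 0.2825, 0.2500)
After 3 years: (0.2405, 0.2200, 0.2773, 0.2623)
P(in Manager after 3 years) = 0.2405

0.2405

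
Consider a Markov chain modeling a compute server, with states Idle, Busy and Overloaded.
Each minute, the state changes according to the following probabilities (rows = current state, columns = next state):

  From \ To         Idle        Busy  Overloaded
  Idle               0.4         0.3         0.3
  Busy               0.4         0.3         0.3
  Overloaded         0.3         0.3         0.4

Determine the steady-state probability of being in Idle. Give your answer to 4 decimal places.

Let the stationary distribution be π with π = πP and π_1 + π_2 + π_3 = 1.
π_1 = 0.4·π_1 + 0.4·π_2 + 0.3·π_3
π_2 = 0.3·π_1 + 0.3·π_2 + 0.3·π_3
Solving with the normalization constraint gives π = (0.3667, 0.3000, 0.3333).
So the stationary probability of Idle is 0.3667.

0.3667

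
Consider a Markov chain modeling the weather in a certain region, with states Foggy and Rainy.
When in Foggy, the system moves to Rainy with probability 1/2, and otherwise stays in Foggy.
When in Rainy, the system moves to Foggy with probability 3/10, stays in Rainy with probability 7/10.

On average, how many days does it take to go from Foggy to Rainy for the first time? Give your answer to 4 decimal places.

Let t(s) be the expected number of days to first reach Rainy from state s, with t(Rainy) = 0. Conditioning on the first day:
t(Foggy) = 1 + 0.5·t(Foggy)
Solving: t(Foggy) = 2.0000.
Expected days from Foggy to Rainy: 2.0000.

2.0000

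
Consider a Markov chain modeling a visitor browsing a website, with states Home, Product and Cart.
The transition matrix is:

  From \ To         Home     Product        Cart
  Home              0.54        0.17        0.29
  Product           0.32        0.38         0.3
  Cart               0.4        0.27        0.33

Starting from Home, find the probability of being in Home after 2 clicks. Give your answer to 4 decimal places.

0.4620

Sum over the intermediate state after 1 click:
P = P(Home→Home)·P(Home→Home) + P(Home→Product)·P(Product→Home) + P(Home→Cart)·P(Cart→Home)
  = 0.54×0.54 + 0.17×0.32 + 0.29×0.4
  = 0.2916 + 0.0544 + 0.1160 = 0.4620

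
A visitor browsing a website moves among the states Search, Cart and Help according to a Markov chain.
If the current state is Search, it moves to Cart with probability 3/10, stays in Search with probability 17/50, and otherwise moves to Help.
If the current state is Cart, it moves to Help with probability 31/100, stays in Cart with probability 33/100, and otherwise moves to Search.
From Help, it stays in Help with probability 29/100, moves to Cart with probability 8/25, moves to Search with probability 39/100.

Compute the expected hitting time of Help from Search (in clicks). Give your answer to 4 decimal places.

2.9025

Let t(s) be the expected number of clicks to first reach Help from state s, with t(Help) = 0. Conditioning on the first click:
t(Search) = 1 + 0.34·t(Search) + 0.3·t(Cart)
t(Cart) = 1 + 0.36·t(Search) + 0.33·t(Cart)
Solving: t(Search) = 2.9025, t(Cart) = 3.0521.
Expected clicks from Search to Help: 2.9025.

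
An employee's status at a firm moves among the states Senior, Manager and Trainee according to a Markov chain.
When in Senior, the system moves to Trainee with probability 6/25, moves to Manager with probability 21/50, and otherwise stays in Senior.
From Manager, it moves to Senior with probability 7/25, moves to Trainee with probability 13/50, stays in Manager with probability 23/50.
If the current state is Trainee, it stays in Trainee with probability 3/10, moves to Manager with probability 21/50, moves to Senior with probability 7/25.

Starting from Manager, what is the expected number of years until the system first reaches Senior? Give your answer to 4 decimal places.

3.5714

Let t(s) be the expected number of years to first reach Senior from state s, with t(Senior) = 0. Conditioning on the first year:
t(Manager) = 1 + 0.46·t(Manager) + 0.26·t(Trainee)
t(Trainee) = 1 + 0.42·t(Manager) + 0.3·t(Trainee)
Solving: t(Manager) = 3.5714, t(Trainee) = 3.5714.
Expected years from Manager to Senior: 3.5714.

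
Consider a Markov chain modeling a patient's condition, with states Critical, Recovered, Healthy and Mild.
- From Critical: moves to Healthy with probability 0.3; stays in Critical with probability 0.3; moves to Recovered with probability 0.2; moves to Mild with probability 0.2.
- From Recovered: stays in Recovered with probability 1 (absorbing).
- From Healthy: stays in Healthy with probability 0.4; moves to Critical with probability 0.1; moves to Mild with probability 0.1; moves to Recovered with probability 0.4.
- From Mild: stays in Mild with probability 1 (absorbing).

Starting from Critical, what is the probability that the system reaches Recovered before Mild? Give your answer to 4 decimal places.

Let h(s) be the probability of absorption at Recovered starting from transient state s. Then h(Recovered) = 1 and h(Mild) = 0. By first-step analysis:
h(Critical) = 0.3·h(Critical) + 0.2·1 + 0.3·h(Healthy) + 0.2·0
h(Healthy) = 0.1·h(Critical) + 0.4·1 + 0.4·h(Healthy) + 0.1·0
Solving: h(Critical) = 0.6154, h(Healthy) = 0.7692.
Starting from Critical, the probability is 0.6154.

0.6154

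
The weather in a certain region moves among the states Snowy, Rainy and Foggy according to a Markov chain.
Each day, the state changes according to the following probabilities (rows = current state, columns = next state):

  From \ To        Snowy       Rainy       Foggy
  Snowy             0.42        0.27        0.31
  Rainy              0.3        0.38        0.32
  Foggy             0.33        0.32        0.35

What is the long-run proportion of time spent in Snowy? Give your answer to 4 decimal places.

0.3520

Let the stationary distribution be π with π = πP and π_1 + π_2 + π_3 = 1.
π_1 = 0.42·π_1 + 0.3·π_2 + 0.33·π_3
π_2 = 0.27·π_1 + 0.38·π_2 + 0.32·π_3
Solving with the normalization constraint gives π = (0.3520, 0.3217, 0.3263).
So the stationary probability of Snowy is 0.3520.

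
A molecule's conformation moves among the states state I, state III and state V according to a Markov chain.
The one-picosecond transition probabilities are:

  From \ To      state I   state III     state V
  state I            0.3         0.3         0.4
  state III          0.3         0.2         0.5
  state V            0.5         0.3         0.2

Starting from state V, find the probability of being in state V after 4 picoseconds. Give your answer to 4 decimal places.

0.3575

Propagate the distribution vector 4 picoseconds from state V.
After 0 picoseconds: (0.0000, 0.0000, 1.0000)
After 1 picosecond: (0.5000, 0.3000, 0.2000)
After 2 picoseconds: (0.3400, 0.2700, 0.3900)
After 3 picoseconds: (0.3780, 0.2730, 0.3490)
After 4 picoseconds: (0.3698, 0.2727, 0.3575)
P(in state V after 4 picoseconds) = 0.3575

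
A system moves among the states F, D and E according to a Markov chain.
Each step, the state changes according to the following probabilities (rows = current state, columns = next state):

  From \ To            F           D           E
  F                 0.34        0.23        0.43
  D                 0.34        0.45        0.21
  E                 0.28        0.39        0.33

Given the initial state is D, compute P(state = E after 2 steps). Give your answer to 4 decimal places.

Sum over the intermediate state after 1 step:
P = P(D→F)·P(F→E) + P(D→D)·P(D→E) + P(D→E)·P(E→E)
  = 0.34×0.43 + 0.45×0.21 + 0.21×0.33
  = 0.1462 + 0.0945 + 0.0693 = 0.3100

0.3100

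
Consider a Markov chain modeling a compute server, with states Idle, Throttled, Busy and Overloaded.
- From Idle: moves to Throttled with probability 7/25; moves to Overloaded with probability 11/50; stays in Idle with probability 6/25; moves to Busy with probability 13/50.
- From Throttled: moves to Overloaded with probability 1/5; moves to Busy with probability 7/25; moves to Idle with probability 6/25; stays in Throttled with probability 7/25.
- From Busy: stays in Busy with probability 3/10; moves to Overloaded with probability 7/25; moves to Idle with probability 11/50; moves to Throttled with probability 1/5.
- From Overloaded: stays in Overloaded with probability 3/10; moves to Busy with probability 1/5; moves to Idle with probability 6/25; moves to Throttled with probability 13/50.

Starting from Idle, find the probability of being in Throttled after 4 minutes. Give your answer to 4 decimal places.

Propagate the distribution vector 4 minutes from Idle.
After 0 minutes: (1.0000, 0.0000, 0.0000, 0.0000)
After 1 minute: (0.2400, 0.2800, 0.2600, 0.2200)
After 2 minutes: (0.2348, 0.2548, 0.2628, 0.2476)
After 3 minutes: (0.2347, 0.2540, 0.2608, 0.2505)
After 4 minutes: (0.2348, 0.2541, 0.2605, 0.2506)
P(in Throttled after 4 minutes) = 0.2541

0.2541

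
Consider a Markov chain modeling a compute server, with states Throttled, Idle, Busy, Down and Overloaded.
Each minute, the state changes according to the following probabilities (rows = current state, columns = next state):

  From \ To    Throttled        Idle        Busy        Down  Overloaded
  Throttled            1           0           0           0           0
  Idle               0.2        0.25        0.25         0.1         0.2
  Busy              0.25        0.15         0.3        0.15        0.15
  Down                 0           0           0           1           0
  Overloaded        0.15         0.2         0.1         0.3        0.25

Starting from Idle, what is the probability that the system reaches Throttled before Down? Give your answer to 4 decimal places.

0.5714

Let h(s) be the probability of absorption at Throttled starting from transient state s. Then h(Throttled) = 1 and h(Down) = 0. By first-step analysis:
h(Idle) = 0.2·1 + 0.25·h(Idle) + 0.25·h(Busy) + 0.1·0 + 0.2·h(Overloaded)
h(Busy) = 0.25·1 + 0.15·h(Idle) + 0.3·h(Busy) + 0.15·0 + 0.15·h(Overloaded)
h(Overloaded) = 0.15·1 + 0.2·h(Idle) + 0.1·h(Busy) + 0.3·0 + 0.25·h(Overloaded)
Solving: h(Idle) = 0.5714, h(Busy) = 0.5714, h(Overloaded) = 0.4286.
Starting from Idle, the probability is 0.5714.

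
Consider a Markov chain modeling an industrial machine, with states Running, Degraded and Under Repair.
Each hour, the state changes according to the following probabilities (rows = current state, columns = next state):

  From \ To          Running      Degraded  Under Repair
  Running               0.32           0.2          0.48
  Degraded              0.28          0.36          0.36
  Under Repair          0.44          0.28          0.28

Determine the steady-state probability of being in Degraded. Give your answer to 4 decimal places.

0.2736

Let the stationary distribution be π with π = πP and π_1 + π_2 + π_3 = 1.
π_1 = 0.32·π_1 + 0.28·π_2 + 0.44·π_3
π_2 = 0.2·π_1 + 0.36·π_2 + 0.28·π_3
Solving with the normalization constraint gives π = (0.3538, 0.2736, 0.3726).
So the stationary probability of Degraded is 0.2736.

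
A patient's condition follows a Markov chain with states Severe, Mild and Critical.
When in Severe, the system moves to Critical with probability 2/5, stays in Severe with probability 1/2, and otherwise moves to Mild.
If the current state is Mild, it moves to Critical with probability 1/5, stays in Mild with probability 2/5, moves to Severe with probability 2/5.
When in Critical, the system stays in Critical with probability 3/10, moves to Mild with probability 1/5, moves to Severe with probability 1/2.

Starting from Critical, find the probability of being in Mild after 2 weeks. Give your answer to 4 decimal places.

0.1900

Sum over the intermediate state after 1 week:
P = P(Critical→Severe)·P(Severe→Mild) + P(Critical→Mild)·P(Mild→Mild) + P(Critical→Critical)·P(Critical→Mild)
  = 0.5×0.1 + 0.2×0.4 + 0.3×0.2
  = 0.0500 + 0.0800 + 0.0600 = 0.1900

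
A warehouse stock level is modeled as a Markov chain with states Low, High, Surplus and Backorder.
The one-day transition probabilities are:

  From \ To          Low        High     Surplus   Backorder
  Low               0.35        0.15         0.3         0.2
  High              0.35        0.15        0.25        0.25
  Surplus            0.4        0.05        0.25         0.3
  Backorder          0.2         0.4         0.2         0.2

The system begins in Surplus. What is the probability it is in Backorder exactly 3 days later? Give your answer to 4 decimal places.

Propagate the distribution vector 3 days from Surplus.
After 0 days: (0.0000, 0.0000, 1.0000, 0.0000)
After 1 day: (0.4000, 0.0500, 0.2500, 0.3000)
After 2 days: (0.3175, 0.2000, 0.2550, 0.2275)
After 3 days: (0.3286, 0.1814, 0.2545, 0.2355)
P(in Backorder after 3 days) = 0.2355

0.2355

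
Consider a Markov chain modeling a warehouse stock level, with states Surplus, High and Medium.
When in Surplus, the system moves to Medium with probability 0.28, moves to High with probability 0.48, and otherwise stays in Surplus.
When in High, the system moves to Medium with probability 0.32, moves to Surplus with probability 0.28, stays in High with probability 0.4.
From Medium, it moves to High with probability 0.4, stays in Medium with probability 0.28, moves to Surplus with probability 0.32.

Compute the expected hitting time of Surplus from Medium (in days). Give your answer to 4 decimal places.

3.2895

Let t(s) be the expected number of days to first reach Surplus from state s, with t(Surplus) = 0. Conditioning on the first day:
t(High) = 1 + 0.4·t(High) + 0.32·t(Medium)
t(Medium) = 1 + 0.4·t(High) + 0.28·t(Medium)
Solving: t(High) = 3.4211, t(Medium) = 3.2895.
Expected days from Medium to Surplus: 3.2895.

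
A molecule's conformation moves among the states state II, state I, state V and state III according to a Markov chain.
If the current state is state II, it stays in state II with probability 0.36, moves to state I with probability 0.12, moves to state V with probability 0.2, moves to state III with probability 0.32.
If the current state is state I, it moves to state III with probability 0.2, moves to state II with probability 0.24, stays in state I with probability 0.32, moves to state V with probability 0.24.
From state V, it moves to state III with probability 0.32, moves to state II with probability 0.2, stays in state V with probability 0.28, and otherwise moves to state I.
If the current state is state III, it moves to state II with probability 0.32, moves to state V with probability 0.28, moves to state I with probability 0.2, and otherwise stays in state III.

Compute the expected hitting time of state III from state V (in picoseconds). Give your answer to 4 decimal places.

Let t(s) be the expected number of picoseconds to first reach state III from state s, with t(state III) = 0. Conditioning on the first picosecond:
t(state II) = 1 + 0.36·t(state II) + 0.12·t(state I) + 0.2·t(state V)
t(state I) = 1 + 0.24·t(state II) + 0.32·t(state I) + 0.24·t(state V)
t(state V) = 1 + 0.2·t(state II) + 0.2·t(state I) + 0.28·t(state V)
Solving: t(state II) = 3.3411, t(state I) = 3.8445, t(state V) = 3.3849.
Expected picoseconds from state V to state III: 3.3849.

3.3849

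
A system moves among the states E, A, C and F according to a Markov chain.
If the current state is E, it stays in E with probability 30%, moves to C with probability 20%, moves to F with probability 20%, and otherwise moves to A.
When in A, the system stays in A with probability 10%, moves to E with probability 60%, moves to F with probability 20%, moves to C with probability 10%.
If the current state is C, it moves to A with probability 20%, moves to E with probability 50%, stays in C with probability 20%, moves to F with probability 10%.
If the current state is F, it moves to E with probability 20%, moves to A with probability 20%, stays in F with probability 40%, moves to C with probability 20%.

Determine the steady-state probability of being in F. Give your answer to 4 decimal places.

Let the stationary distribution be π with π = πP and π_1 + π_2 + π_3 + π_4 = 1.
π_1 = 0.3·π_1 + 0.6·π_2 + 0.5·π_3 + 0.2·π_4
π_2 = 0.3·π_1 + 0.1·π_2 + 0.2·π_3 + 0.2·π_4
π_3 = 0.2·π_1 + 0.1·π_2 + 0.2·π_3 + 0.2·π_4
Solving with the normalization constraint gives π = (0.3778, 0.2162, 0.1784, 0.2277).
So the stationary probability of F is 0.2277.

0.2277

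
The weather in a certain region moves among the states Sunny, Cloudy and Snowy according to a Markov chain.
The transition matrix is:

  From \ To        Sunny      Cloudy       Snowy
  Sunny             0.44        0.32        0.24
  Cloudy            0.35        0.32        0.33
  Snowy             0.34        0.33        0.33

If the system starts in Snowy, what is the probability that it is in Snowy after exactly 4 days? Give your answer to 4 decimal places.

Propagate the distribution vector 4 days from Snowy.
After 0 days: (0.0000, 0.0000, 1.0000)
After 1 day: (0.3400, 0.3300, 0.3300)
After 2 days: (0.3773, 0.3233, 0.2994)
After 3 days: (0.3810, 0.3230, 0.2960)
After 4 days: (0.3813, 0.3230, 0.2957)
P(in Snowy after 4 days) = 0.2957

0.2957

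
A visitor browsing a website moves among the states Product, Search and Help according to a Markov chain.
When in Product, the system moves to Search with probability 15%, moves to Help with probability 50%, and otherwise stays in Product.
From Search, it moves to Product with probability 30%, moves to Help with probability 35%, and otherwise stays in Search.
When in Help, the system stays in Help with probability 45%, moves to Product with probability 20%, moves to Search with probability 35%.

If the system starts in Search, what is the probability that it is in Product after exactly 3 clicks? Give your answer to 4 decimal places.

Propagate the distribution vector 3 clicks from Search.
After 0 clicks: (0.0000, 1.0000, 0.0000)
After 1 click: (0.3000, 0.3500, 0.3500)
After 2 clicks: (0.2800, 0.2900, 0.4300)
After 3 clicks: (0.2710, 0.2940, 0.4350)
P(in Product after 3 clicks) = 0.2710

0.2710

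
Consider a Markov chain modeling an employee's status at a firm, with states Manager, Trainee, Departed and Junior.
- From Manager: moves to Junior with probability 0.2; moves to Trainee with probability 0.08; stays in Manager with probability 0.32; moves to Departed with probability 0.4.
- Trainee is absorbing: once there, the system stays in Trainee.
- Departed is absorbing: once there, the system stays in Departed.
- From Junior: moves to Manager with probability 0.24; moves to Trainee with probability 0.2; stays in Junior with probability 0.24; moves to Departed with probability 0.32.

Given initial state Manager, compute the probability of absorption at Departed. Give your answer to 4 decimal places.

0.7850

Let h(s) be the probability of absorption at Departed starting from transient state s. Then h(Departed) = 1 and h(Trainee) = 0. By first-step analysis:
h(Manager) = 0.32·h(Manager) + 0.08·0 + 0.4·1 + 0.2·h(Junior)
h(Junior) = 0.24·h(Manager) + 0.2·0 + 0.32·1 + 0.24·h(Junior)
Solving: h(Manager) = 0.7850, h(Junior) = 0.6689.
Starting from Manager, the probability is 0.7850.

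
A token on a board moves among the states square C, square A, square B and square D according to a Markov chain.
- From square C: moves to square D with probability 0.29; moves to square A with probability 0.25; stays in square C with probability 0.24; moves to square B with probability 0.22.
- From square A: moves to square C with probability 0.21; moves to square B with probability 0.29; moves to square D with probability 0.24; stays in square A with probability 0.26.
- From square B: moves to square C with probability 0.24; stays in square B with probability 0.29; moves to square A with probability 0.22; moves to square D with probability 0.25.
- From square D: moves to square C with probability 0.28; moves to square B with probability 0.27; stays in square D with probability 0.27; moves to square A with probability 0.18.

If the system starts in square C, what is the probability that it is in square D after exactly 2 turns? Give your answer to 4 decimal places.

0.2629

Propagate the distribution vector 2 turns from square C.
After 0 turns: (1.0000, 0.0000, 0.0000, 0.0000)
After 1 turn: (0.2400, 0.2500, 0.2200, 0.2900)
After 2 turns: (0.2441, 0.2256, 0.2674, 0.2629)
P(in square D after 2 turns) = 0.2629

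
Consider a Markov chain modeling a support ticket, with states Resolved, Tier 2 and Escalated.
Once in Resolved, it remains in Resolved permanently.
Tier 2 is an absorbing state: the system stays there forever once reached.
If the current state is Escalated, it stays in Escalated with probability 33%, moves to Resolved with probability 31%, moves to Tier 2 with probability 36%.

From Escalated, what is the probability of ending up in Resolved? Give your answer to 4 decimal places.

Let h(s) be the probability of absorption at Resolved starting from transient state s. Then h(Resolved) = 1 and h(Tier 2) = 0. By first-step analysis:
h(Escalated) = 0.31·1 + 0.36·0 + 0.33·h(Escalated)
Solving: h(Escalated) = 0.4627.
Starting from Escalated, the probability is 0.4627.

0.4627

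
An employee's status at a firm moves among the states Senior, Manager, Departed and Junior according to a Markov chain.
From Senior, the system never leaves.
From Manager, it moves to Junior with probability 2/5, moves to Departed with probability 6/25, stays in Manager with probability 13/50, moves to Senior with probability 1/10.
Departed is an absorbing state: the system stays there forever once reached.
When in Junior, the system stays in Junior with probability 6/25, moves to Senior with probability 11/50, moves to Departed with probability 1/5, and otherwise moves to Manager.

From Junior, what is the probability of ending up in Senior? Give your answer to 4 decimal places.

Let h(s) be the probability of absorption at Senior starting from transient state s. Then h(Senior) = 1 and h(Departed) = 0. By first-step analysis:
h(Manager) = 0.1·1 + 0.26·h(Manager) + 0.24·0 + 0.4·h(Junior)
h(Junior) = 0.22·1 + 0.34·h(Manager) + 0.2·0 + 0.24·h(Junior)
Solving: h(Manager) = 0.3846, h(Junior) = 0.4615.
Starting from Junior, the probability is 0.4615.

0.4615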